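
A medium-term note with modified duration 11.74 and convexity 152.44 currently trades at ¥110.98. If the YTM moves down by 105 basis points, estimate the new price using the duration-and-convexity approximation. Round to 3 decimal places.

Duration effect: -D_mod·Δy = -11.74 × (-0.0105) = +0.123270
Convexity effect: ½·C·(Δy)² = 0.5 × 152.44 × (-0.0105)² = +0.008403255
ΔP/P ≈ +0.123270 + 0.008403255 = +0.131673255
New price ≈ 110.98 × (1 + 0.131673255) = 125.5930978399.

¥125.593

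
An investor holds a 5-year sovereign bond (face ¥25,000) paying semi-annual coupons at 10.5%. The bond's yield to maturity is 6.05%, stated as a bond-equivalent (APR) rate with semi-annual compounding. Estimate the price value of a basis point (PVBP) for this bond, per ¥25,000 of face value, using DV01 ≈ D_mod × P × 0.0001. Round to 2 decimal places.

¥11.86

Periodic yield y = 0.03025.
  t   CF        PV=CF/(1+0.03025)^t    t·PV
  1     1,312.50     1,273.9626     1,273.9626
  2     1,312.50     1,236.5568     2,473.1136
  3     1,312.50     1,200.2492     3,600.7477
  4     1,312.50     1,165.0078     4,660.0311
  5     1,312.50     1,130.8010     5,654.0052
  6     1,312.50     1,097.5987     6,585.5920
  7     1,312.50     1,065.3712     7,457.5984
  8     1,312.50     1,034.0900     8,272.7198
  9     1,312.50     1,003.7272     9,033.5450
  10   26,312.50    19,531.5127   195,315.1274
  Σ                 29,738.8773   244,326.4427
P = 29,738.8773; D_Mac = 8.21573 half-year periods = 4.10786 yrs; D_mod = 3.98725 yrs.
DV01 ≈ 3.98725 × 29,738.8773 × 0.0001 = 11.857629.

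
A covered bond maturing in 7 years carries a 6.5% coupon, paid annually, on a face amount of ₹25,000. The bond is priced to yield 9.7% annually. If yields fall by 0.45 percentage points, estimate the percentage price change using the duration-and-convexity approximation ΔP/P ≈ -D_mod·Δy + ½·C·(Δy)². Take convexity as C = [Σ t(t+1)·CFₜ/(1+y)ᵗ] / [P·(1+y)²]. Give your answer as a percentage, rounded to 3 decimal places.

With y = 0.097:
  t   CF        PV=CF/(1+0.097)^t    t·PV        t(t+1)·PV
  1     1,625.00     1,481.3127     1,481.3127       2,962.6253
  2     1,625.00     1,350.3306     2,700.6612       8,101.9836
  3     1,625.00     1,230.9304     3,692.7911      14,771.1643
  4     1,625.00     1,122.0878     4,488.3514      22,441.7568
  5     1,625.00     1,022.8695     5,114.3475      30,686.0849
  6     1,625.00       932.4243     5,594.5460      39,161.8221
  7    26,625.00    13,926.5398    97,485.7783     779,886.2266
  Σ                 21,066.4951   120,557.7881     898,011.6636
P = 21,066.4951; D_Mac = 5.72273 yrs; D_mod = 5.21671 yrs; C = 35.42227.
Duration effect: -5.21671 × (-0.0045) = +0.023475
Convexity effect: 0.5 × 35.42227 × (-0.0045)² = +0.0003587
ΔP/P ≈ +0.023475 + 0.0003587 = +0.023834 = +2.3834%.

+2.383%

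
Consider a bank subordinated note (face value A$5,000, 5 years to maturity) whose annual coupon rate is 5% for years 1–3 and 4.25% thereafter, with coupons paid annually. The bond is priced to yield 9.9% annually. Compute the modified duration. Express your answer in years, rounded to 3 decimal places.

Periodic yield y = 0.099. First find Macaulay duration:
  t   CF        PV=CF/(1+0.099)^t    t·PV
  1       250.00       227.4795       227.4795
  2       250.00       206.9877       413.9755
  3       250.00       188.3419       565.0257
  4       212.50       145.6693       582.6774
  5     5,212.50     3,251.3042    16,256.5210
  Σ                  4,019.7827    18,045.6791
P = 4,019.7827; Macaulay duration = 18,045.6791 / 4,019.7827 = 4.48922 years.
Modified duration = D_Mac / (1 + y) = 4.48922 / 1.099 = 4.08482 years.

4.085 years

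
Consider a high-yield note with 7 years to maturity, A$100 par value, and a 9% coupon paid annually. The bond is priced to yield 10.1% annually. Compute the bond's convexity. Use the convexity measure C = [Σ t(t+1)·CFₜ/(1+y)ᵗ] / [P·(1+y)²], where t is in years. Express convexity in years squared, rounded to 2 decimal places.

32.73

With y = 0.101:
  t   CF        PV=CF/(1+0.101)^t    t·PV        t(t+1)·PV
  1         9.00         8.1744         8.1744          16.3488
  2         9.00         7.4245        14.8490          44.5471
  3         9.00         6.7434        20.2303          80.9211
  4         9.00         6.1248        24.4993         122.4964
  5         9.00         5.5630        27.8148         166.8888
  6         9.00         5.0526        30.3159         212.2110
  7       109.00        55.5796       389.0571       3,112.4565
  Σ                     94.6623       514.9407       3,755.8696
P = 94.6623.
Convexity = Σ t(t+1)·PV / [P·(1+y)²] = 3,755.8696 / (94.6623 × 1.212201) = 32.73096.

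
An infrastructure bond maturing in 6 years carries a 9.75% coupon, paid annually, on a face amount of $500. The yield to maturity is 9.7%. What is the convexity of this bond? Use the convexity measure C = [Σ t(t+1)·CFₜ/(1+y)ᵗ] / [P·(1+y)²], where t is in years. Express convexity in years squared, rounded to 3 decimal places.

25.859

With y = 0.097:
  t   CF        PV=CF/(1+0.097)^t    t·PV        t(t+1)·PV
  1        48.75        44.4394        44.4394          88.8788
  2        48.75        40.5099        81.0198         243.0595
  3        48.75        36.9279       110.7837         443.1349
  4        48.75        33.6626       134.6505         673.2527
  5        48.75        30.6861       153.4304         920.5825
  6       548.75       314.8725     1,889.2352      13,224.6461
  Σ                    501.0985     2,413.5591      15,593.5545
P = 501.0985.
Convexity = Σ t(t+1)·PV / [P·(1+y)²] = 15,593.5545 / (501.0985 × 1.203409) = 25.85883.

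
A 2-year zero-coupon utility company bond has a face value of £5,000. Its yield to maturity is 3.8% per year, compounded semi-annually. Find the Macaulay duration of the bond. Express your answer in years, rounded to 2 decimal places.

A zero-coupon bond has a single cash flow at maturity, so its Macaulay duration equals its maturity: 2 years.
(Equivalently: 4 semi-annual periods ÷ 2 = 2 years.)

2.00 years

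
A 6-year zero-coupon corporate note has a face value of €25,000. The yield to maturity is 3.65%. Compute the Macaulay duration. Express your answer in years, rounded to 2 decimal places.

A zero-coupon bond has a single cash flow at maturity, so its Macaulay duration equals its maturity: 6 years.

6.00 years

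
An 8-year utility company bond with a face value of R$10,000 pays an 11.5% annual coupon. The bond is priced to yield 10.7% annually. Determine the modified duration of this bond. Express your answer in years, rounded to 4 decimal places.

Periodic yield y = 0.107. First find Macaulay duration:
  t   CF        PV=CF/(1+0.107)^t    t·PV
  1     1,150.00     1,038.8437     1,038.8437
  2     1,150.00       938.4315     1,876.8631
  3     1,150.00       847.7250     2,543.1749
  4     1,150.00       765.7859     3,063.1435
  5     1,150.00       691.7668     3,458.8342
  6     1,150.00       624.9023     3,749.4137
  7     1,150.00       564.5007     3,951.5050
  8    11,150.00     4,944.1758    39,553.4060
  Σ                 10,416.1317    59,235.1842
P = 10,416.1317; Macaulay duration = 59,235.1842 / 10,416.1317 = 5.68687 years.
Modified duration = D_Mac / (1 + y) = 5.68687 / 1.107 = 5.13719 years.

5.1372 years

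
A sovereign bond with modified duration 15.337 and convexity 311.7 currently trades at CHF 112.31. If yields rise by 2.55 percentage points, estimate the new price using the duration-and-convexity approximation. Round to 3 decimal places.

CHF 79.768

Duration effect: -D_mod·Δy = -15.337 × (+0.0255) = -0.3910935
Convexity effect: ½·C·(Δy)² = 0.5 × 311.7 × (0.0255)² = +0.1013414625
ΔP/P ≈ -0.3910935 + 0.1013414625 = -0.2897520375
New price ≈ 112.31 × (1 - 0.2897520375) = 79.767948668375.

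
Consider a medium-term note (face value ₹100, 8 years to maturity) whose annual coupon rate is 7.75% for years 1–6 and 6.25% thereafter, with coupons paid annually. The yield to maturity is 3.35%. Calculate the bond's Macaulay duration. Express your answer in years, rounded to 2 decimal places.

Periodic yield y = 0.0335. Discount each cash flow and weight by its year:
  t   CF        PV=CF/(1+0.0335)^t    t·PV
  1         7.75         7.4988         7.4988
  2         7.75         7.2557        14.5114
  3         7.75         7.0205        21.0616
  4         7.75         6.7930        27.1719
  5         7.75         6.5728        32.8639
  6         7.75         6.3597        38.1584
  7         6.25         4.9626        34.7380
  8       106.25        81.6291       653.0329
  Σ                    128.0922       829.0370
Price P = Σ PV = 128.0922.
Macaulay duration = Σ(t·PV) / P = 829.0370 / 128.0922 = 6.47219 years.

6.47 years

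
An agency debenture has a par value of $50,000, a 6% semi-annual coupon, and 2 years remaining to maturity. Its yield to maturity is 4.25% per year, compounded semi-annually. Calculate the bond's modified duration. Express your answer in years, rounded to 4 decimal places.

Periodic yield y = 0.02125. First find Macaulay duration:
  t   CF        PV=CF/(1+0.02125)^t    t·PV
  1     1,500.00     1,468.7882     1,468.7882
  2     1,500.00     1,438.2259     2,876.4519
  3     1,500.00     1,408.2996     4,224.8987
  4    51,500.00    47,345.5265   189,382.1062
  Σ                 51,660.8403   197,952.2451
P = 51,660.8403; Macaulay duration = 197,952.2451 / 51,660.8403 = 3.83177 half-year periods = 1.91588 years.
Modified duration = D_Mac / (1 + y) = 1.91588 / 1.02125 = 1.87602 years.

1.8760 years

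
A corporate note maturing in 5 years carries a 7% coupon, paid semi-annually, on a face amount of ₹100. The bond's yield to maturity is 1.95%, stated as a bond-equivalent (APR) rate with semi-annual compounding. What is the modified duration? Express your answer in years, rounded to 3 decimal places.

4.344 years

Periodic yield y = 0.00975. First find Macaulay duration:
  t   CF        PV=CF/(1+0.00975)^t    t·PV
  1         3.50         3.4662         3.4662
  2         3.50         3.4327         6.8655
  3         3.50         3.3996        10.1988
  4         3.50         3.3668        13.4671
  5         3.50         3.3343        16.6713
  6         3.50         3.3021        19.8124
  7         3.50         3.2702        22.8912
  8         3.50         3.2386        25.9088
  9         3.50         3.2073        28.8659
  10      103.50        93.9294       939.2944
  Σ                    123.9471     1,087.4415
P = 123.9471; Macaulay duration = 1,087.4415 / 123.9471 = 8.77343 half-year periods = 4.38671 years.
Modified duration = D_Mac / (1 + y) = 4.38671 / 1.00975 = 4.34436 years.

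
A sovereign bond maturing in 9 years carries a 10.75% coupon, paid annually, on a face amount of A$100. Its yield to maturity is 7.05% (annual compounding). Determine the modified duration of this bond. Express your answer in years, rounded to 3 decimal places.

Periodic yield y = 0.0705. First find Macaulay duration:
  t   CF        PV=CF/(1+0.0705)^t    t·PV
  1        10.75        10.0420        10.0420
  2        10.75         9.3807        18.7614
  3        10.75         8.7629        26.2887
  4        10.75         8.1858        32.7432
  5        10.75         7.6467        38.2336
  6        10.75         7.1431        42.8588
  7        10.75         6.6727        46.7089
  8        10.75         6.2333        49.8661
  9       110.75        59.9879       539.8911
  Σ                    124.0552       805.3939
P = 124.0552; Macaulay duration = 805.3939 / 124.0552 = 6.49222 years.
Modified duration = D_Mac / (1 + y) = 6.49222 / 1.0705 = 6.06466 years.

6.065 years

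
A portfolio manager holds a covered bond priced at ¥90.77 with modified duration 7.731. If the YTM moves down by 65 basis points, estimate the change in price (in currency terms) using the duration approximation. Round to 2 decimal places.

Duration approximation: ΔP/P ≈ -D_mod · Δy = -7.731 × (-0.0065) = +0.0502515.
ΔP ≈ 90.77 × (+0.0502515) = +4.561328655.

+¥4.56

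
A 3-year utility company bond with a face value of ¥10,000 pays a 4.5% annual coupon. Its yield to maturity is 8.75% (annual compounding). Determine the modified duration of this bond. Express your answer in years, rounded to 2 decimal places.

2.63 years

Periodic yield y = 0.0875. First find Macaulay duration:
  t   CF        PV=CF/(1+0.0875)^t    t·PV
  1       450.00       413.7931       413.7931
  2       450.00       380.4994       760.9988
  3    10,450.00     8,125.0959    24,375.2876
  Σ                  8,919.3884    25,550.0795
P = 8,919.3884; Macaulay duration = 25,550.0795 / 8,919.3884 = 2.86456 years.
Modified duration = D_Mac / (1 + y) = 2.86456 / 1.0875 = 2.63407 years.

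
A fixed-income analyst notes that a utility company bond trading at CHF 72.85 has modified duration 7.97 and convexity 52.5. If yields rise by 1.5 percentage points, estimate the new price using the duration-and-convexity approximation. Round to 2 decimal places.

Duration effect: -D_mod·Δy = -7.97 × (+0.015) = -0.119550
Convexity effect: ½·C·(Δy)² = 0.5 × 52.5 × (0.015)² = +0.00590625
ΔP/P ≈ -0.119550 + 0.00590625 = -0.11364375
New price ≈ 72.85 × (1 - 0.11364375) = 64.5710528125.

CHF 64.57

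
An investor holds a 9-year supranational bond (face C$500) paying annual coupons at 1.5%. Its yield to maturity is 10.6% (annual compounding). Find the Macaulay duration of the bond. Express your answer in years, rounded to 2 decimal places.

Periodic yield y = 0.106. Discount each cash flow and weight by its year:
  t   CF        PV=CF/(1+0.106)^t    t·PV
  1         7.50         6.7812         6.7812
  2         7.50         6.1313        12.2626
  3         7.50         5.5437        16.6310
  4         7.50         5.0123        20.0494
  5         7.50         4.5320        22.6598
  6         7.50         4.0976        24.5857
  7         7.50         3.7049        25.9342
  8         7.50         3.3498        26.7985
  9       507.50       204.9462     1,844.5159
  Σ                    244.0989     2,000.2182
Price P = Σ PV = 244.0989.
Macaulay duration = Σ(t·PV) / P = 2,000.2182 / 244.0989 = 8.19429 years.

8.19 years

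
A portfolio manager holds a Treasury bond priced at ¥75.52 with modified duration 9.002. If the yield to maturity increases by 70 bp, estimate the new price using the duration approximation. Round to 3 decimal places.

Duration approximation: ΔP/P ≈ -D_mod · Δy = -9.002 × (+0.007) = -0.063014.
New price ≈ 75.52 × (1 - 0.063014) = 70.76118272.

¥70.761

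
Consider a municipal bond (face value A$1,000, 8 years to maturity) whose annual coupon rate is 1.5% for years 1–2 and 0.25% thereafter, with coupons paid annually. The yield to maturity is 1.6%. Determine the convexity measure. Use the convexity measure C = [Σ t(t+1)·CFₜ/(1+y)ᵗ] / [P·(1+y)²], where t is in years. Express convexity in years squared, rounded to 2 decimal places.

67.17

With y = 0.016:
  t   CF        PV=CF/(1+0.016)^t    t·PV        t(t+1)·PV
  1        15.00        14.7638        14.7638          29.5276
  2        15.00        14.5313        29.0626          87.1877
  3         2.50         2.3837         7.1512          28.6049
  4         2.50         2.3462         9.3848          46.9240
  5         2.50         2.3093        11.5463          69.2776
  6         2.50         2.2729        13.6373          95.4612
  7         2.50         2.2371        15.6597         125.2772
  8     1,002.50       882.9472     7,063.5773      63,572.1961
  Σ                    923.7914     7,164.7829      64,054.4562
P = 923.7914.
Convexity = Σ t(t+1)·PV / [P·(1+y)²] = 64,054.4562 / (923.7914 × 1.032256) = 67.17196.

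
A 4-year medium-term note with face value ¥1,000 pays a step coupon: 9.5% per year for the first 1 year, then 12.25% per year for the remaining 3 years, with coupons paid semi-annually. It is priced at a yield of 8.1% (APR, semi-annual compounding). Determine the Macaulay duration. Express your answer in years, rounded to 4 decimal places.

Periodic yield y = 0.0405. Discount each cash flow and weight by its period:
  t   CF        PV=CF/(1+0.0405)^t    t·PV
  1        47.50        45.6511        45.6511
  2        47.50        43.8742        87.7484
  3        61.25        54.3726       163.1177
  4        61.25        52.2562       209.0248
  5        61.25        50.2222       251.1110
  6        61.25        48.2674       289.6042
  7        61.25        46.3886       324.7204
  8     1,061.25       772.4689     6,179.7515
  Σ                  1,113.5012     7,550.7291
Price P = Σ PV = 1,113.5012.
Macaulay duration = Σ(t·PV) / P = 7,550.7291 / 1,113.5012 = 6.78107 half-year periods.
In years: 6.78107 / 2 = 3.39053 years.

3.3905 years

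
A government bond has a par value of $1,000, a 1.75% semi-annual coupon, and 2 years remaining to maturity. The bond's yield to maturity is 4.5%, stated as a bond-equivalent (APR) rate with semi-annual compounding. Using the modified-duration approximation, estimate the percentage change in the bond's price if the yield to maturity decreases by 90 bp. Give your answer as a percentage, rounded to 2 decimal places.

Periodic yield y = 0.0225. Modified duration first:
  t   CF        PV=CF/(1+0.0225)^t    t·PV
  1         8.75         8.5575         8.5575
  2         8.75         8.3692        16.7383
  3         8.75         8.1850        24.5550
  4     1,008.75       922.8482     3,691.3929
  Σ                    947.9598     3,741.2436
P = 947.9598; D_Mac = 3.94663 half-year periods = 1.97331 yrs; D_mod = 1.97331/(1+0.0225) = 1.92989 yrs.
ΔP/P ≈ -D_mod · Δy = -1.92989 × (-0.009) = +0.017369 = +1.7369%.

+1.74%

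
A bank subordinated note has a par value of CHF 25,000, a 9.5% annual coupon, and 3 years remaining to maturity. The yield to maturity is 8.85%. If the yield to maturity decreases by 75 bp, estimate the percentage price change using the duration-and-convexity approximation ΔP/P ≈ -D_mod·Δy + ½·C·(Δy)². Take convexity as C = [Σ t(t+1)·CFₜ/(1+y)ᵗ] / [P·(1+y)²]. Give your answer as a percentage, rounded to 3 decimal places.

+1.920%

With y = 0.0885:
  t   CF        PV=CF/(1+0.0885)^t    t·PV        t(t+1)·PV
  1     2,375.00     2,181.9017     2,181.9017       4,363.8034
  2     2,375.00     2,004.5032     4,009.0063      12,027.0190
  3    27,375.00    21,226.0326    63,678.0979     254,712.3917
  Σ                 25,412.4375    69,869.0060     271,103.2141
P = 25,412.4375; D_Mac = 2.74940 yrs; D_mod = 2.52586 yrs; C = 9.00392.
Duration effect: -2.52586 × (-0.0075) = +0.018944
Convexity effect: 0.5 × 9.00392 × (-0.0075)² = +0.0002532
ΔP/P ≈ +0.018944 + 0.0002532 = +0.019197 = +1.9197%.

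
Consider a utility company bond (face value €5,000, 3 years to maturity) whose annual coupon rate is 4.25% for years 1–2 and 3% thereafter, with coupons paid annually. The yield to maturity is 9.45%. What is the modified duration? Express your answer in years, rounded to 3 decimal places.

2.621 years

Periodic yield y = 0.0945. First find Macaulay duration:
  t   CF        PV=CF/(1+0.0945)^t    t·PV
  1       212.50       194.1526       194.1526
  2       212.50       177.3893       354.7786
  3     5,150.00     3,927.8956    11,783.6867
  Σ                  4,299.4374    12,332.6178
P = 4,299.4374; Macaulay duration = 12,332.6178 / 4,299.4374 = 2.86843 years.
Modified duration = D_Mac / (1 + y) = 2.86843 / 1.0945 = 2.62076 years.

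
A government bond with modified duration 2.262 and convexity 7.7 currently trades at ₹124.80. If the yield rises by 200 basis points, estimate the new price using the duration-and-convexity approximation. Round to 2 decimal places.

₹119.35

Duration effect: -D_mod·Δy = -2.262 × (+0.02) = -0.045240
Convexity effect: ½·C·(Δy)² = 0.5 × 7.7 × (0.02)² = +0.0015400
ΔP/P ≈ -0.045240 + 0.0015400 = -0.043700
New price ≈ 124.80 × (1 - 0.043700) = 119.34624.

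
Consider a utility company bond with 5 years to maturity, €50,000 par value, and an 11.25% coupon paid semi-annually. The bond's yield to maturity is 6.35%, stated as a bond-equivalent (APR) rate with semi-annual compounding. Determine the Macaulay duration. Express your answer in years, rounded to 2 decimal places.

4.06 years

Periodic yield y = 0.03175. Discount each cash flow and weight by its period:
  t   CF        PV=CF/(1+0.03175)^t    t·PV
  1     2,812.50     2,725.9511     2,725.9511
  2     2,812.50     2,642.0655     5,284.1310
  3     2,812.50     2,560.7613     7,682.2839
  4     2,812.50     2,481.9591     9,927.8364
  5     2,812.50     2,405.5819    12,027.9094
  6     2,812.50     2,331.5550    13,989.3300
  7     2,812.50     2,259.8062    15,818.6431
  8     2,812.50     2,190.2652    17,522.1219
  9     2,812.50     2,122.8643    19,105.7787
  10   52,812.50    38,635.9816   386,359.8162
  Σ                 60,356.7911   490,443.8017
Price P = Σ PV = 60,356.7911.
Macaulay duration = Σ(t·PV) / P = 490,443.8017 / 60,356.7911 = 8.12574 half-year periods.
In years: 8.12574 / 2 = 4.06287 years.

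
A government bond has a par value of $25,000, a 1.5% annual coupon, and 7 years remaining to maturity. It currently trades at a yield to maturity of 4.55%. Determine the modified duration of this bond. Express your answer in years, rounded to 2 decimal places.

Periodic yield y = 0.0455. First find Macaulay duration:
  t   CF        PV=CF/(1+0.0455)^t    t·PV
  1       375.00       358.6801       358.6801
  2       375.00       343.0704       686.1407
  3       375.00       328.1400       984.4200
  4       375.00       313.8594     1,255.4375
  5       375.00       300.2003     1,501.0014
  6       375.00       287.1356     1,722.8136
  7    25,375.00    18,583.9398   130,087.5789
  Σ                 20,515.0255   136,596.0721
P = 20,515.0255; Macaulay duration = 136,596.0721 / 20,515.0255 = 6.65834 years.
Modified duration = D_Mac / (1 + y) = 6.65834 / 1.0455 = 6.36857 years.

6.37 years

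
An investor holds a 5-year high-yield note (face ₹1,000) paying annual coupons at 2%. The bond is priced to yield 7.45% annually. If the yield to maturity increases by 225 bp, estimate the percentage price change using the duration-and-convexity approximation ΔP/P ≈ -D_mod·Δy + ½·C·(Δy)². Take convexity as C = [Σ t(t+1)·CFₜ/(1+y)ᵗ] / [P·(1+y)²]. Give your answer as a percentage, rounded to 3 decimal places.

-9.384%

With y = 0.0745:
  t   CF        PV=CF/(1+0.0745)^t    t·PV        t(t+1)·PV
  1        20.00        18.6133        18.6133          37.2266
  2        20.00        17.3228        34.6455         103.9366
  3        20.00        16.1217        48.3651         193.4604
  4        20.00        15.0039        60.0156         300.0781
  5     1,020.00       712.1444     3,560.7221      21,364.3324
  Σ                    779.2061     3,722.3616      21,999.0341
P = 779.2061; D_Mac = 4.77712 yrs; D_mod = 4.44590 yrs; C = 24.45335.
Duration effect: -4.44590 × (+0.0225) = -0.100033
Convexity effect: 0.5 × 24.45335 × (0.0225)² = +0.0061898
ΔP/P ≈ -0.100033 + 0.0061898 = -0.093843 = -9.3843%.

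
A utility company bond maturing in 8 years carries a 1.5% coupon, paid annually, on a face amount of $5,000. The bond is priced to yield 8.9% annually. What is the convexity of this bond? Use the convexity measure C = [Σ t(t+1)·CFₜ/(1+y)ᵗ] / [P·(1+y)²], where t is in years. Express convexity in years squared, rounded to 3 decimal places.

55.180

With y = 0.089:
  t   CF        PV=CF/(1+0.089)^t    t·PV        t(t+1)·PV
  1        75.00        68.8705        68.8705         137.7410
  2        75.00        63.2420       126.4840         379.4519
  3        75.00        58.0734       174.2203         696.8814
  4        75.00        53.3273       213.3093       1,066.5464
  5        75.00        48.9691       244.8454       1,469.0721
  6        75.00        44.9670       269.8020       1,888.6143
  7        75.00        41.2920       289.0441       2,312.3530
  8     5,075.00     2,565.7421    20,525.9372     184,733.4347
  Σ                  2,944.4835    21,912.5128     192,684.0948
P = 2,944.4835.
Convexity = Σ t(t+1)·PV / [P·(1+y)²] = 192,684.0948 / (2,944.4835 × 1.185921) = 55.17991.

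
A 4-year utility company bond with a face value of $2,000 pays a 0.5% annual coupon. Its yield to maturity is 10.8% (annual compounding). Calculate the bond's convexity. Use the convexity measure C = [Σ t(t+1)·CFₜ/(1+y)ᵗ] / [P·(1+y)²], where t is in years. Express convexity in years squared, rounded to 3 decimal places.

16.090

With y = 0.108:
  t   CF        PV=CF/(1+0.108)^t    t·PV        t(t+1)·PV
  1        10.00         9.0253         9.0253          18.0505
  2        10.00         8.1456        16.2911          48.8733
  3        10.00         7.3516        22.0547          88.2190
  4     2,010.00     1,333.6351     5,334.5404      26,672.7019
  Σ                  1,358.1575     5,381.9115      26,827.8447
P = 1,358.1575.
Convexity = Σ t(t+1)·PV / [P·(1+y)²] = 26,827.8447 / (1,358.1575 × 1.227664) = 16.09000.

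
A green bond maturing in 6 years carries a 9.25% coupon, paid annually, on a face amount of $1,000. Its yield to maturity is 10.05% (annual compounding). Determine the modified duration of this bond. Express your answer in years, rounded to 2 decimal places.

4.40 years

Periodic yield y = 0.1005. First find Macaulay duration:
  t   CF        PV=CF/(1+0.1005)^t    t·PV
  1        92.50        84.0527        84.0527
  2        92.50        76.3768       152.7537
  3        92.50        69.4019       208.2058
  4        92.50        63.0640       252.2560
  5        92.50        57.3049       286.5243
  6     1,092.50       615.0086     3,690.0514
  Σ                    965.2089     4,673.8439
P = 965.2089; Macaulay duration = 4,673.8439 / 965.2089 = 4.84231 years.
Modified duration = D_Mac / (1 + y) = 4.84231 / 1.1005 = 4.40010 years.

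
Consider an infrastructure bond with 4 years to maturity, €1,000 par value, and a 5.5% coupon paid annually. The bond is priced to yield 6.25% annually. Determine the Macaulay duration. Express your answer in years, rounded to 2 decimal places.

Periodic yield y = 0.0625. Discount each cash flow and weight by its year:
  t   CF        PV=CF/(1+0.0625)^t    t·PV
  1        55.00        51.7647        51.7647
  2        55.00        48.7197        97.4394
  3        55.00        45.8539       137.5616
  4     1,055.00       827.8215     3,311.2860
  Σ                    974.1598     3,598.0517
Price P = Σ PV = 974.1598.
Macaulay duration = Σ(t·PV) / P = 3,598.0517 / 974.1598 = 3.69349 years.

3.69 years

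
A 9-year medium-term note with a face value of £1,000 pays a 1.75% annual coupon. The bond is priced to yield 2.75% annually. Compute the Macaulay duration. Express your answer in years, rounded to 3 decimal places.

8.374 years

Periodic yield y = 0.0275. Discount each cash flow and weight by its year:
  t   CF        PV=CF/(1+0.0275)^t    t·PV
  1        17.50        17.0316        17.0316
  2        17.50        16.5758        33.1516
  3        17.50        16.1322        48.3965
  4        17.50        15.7004        62.8016
  5        17.50        15.2802        76.4010
  6        17.50        14.8712        89.2274
  7        17.50        14.4732       101.3126
  8        17.50        14.0859       112.6869
  9     1,017.50       797.0727     7,173.6544
  Σ                    921.2232     7,714.6636
Price P = Σ PV = 921.2232.
Macaulay duration = Σ(t·PV) / P = 7,714.6636 / 921.2232 = 8.37437 years.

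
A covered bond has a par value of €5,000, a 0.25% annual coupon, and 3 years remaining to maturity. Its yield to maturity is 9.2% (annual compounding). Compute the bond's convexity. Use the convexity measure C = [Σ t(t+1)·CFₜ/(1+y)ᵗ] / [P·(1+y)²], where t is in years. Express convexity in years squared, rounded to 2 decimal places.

10.02

With y = 0.092:
  t   CF        PV=CF/(1+0.092)^t    t·PV        t(t+1)·PV
  1        12.50        11.4469        11.4469          22.8938
  2        12.50        10.4825        20.9650          62.8950
  3     5,012.50     3,849.3418    11,548.0253      46,192.1010
  Σ                  3,871.2711    11,580.4371      46,277.8898
P = 3,871.2711.
Convexity = Σ t(t+1)·PV / [P·(1+y)²] = 46,277.8898 / (3,871.2711 × 1.192464) = 10.02478.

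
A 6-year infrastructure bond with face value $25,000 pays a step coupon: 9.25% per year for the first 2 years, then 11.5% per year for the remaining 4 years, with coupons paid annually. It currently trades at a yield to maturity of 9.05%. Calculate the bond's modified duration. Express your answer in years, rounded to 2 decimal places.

Periodic yield y = 0.0905. First find Macaulay duration:
  t   CF        PV=CF/(1+0.0905)^t    t·PV
  1     2,312.50     2,120.5869     2,120.5869
  2     2,312.50     1,944.6005     3,889.2011
  3     2,875.00     2,216.9752     6,650.9257
  4     2,875.00     2,032.9897     8,131.9586
  5     2,875.00     1,864.2730     9,321.3648
  6    27,875.00    16,575.2794    99,451.6761
  Σ                 26,754.7046   129,565.7132
P = 26,754.7046; Macaulay duration = 129,565.7132 / 26,754.7046 = 4.84273 years.
Modified duration = D_Mac / (1 + y) = 4.84273 / 1.0905 = 4.44083 years.

4.44 years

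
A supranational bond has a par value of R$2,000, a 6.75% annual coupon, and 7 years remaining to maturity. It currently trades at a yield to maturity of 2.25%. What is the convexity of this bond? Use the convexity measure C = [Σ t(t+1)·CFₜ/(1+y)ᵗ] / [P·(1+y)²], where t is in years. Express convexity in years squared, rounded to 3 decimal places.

With y = 0.0225:
  t   CF        PV=CF/(1+0.0225)^t    t·PV        t(t+1)·PV
  1       135.00       132.0293       132.0293         264.0587
  2       135.00       129.1240       258.2481         774.7443
  3       135.00       126.2827       378.8481       1,515.3923
  4       135.00       123.5039       494.0154       2,470.0770
  5       135.00       120.7862       603.9308       3,623.5849
  6       135.00       118.1283       708.7697       4,961.3876
  7     2,135.00     1,827.0678    12,789.4746     102,315.7965
  Σ                  2,576.9222    15,365.3160     115,925.0413
P = 2,576.9222.
Convexity = Σ t(t+1)·PV / [P·(1+y)²] = 115,925.0413 / (2,576.9222 × 1.045506) = 43.02782.

43.028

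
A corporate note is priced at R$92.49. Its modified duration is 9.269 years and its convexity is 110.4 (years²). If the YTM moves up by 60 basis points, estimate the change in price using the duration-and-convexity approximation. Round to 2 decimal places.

-R$4.96

Duration effect: -D_mod·Δy = -9.269 × (+0.006) = -0.055614
Convexity effect: ½·C·(Δy)² = 0.5 × 110.4 × (0.006)² = +0.0019872
ΔP/P ≈ -0.055614 + 0.0019872 = -0.0536268
ΔP ≈ 92.49 × (-0.0536268) = -4.959942732.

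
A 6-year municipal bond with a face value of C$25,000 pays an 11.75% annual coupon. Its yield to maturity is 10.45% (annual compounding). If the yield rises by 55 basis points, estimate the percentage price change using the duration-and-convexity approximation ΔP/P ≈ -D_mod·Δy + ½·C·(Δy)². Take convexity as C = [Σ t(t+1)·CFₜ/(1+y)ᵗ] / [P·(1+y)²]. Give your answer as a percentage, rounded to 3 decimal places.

With y = 0.1045:
  t   CF        PV=CF/(1+0.1045)^t    t·PV        t(t+1)·PV
  1     2,937.50     2,659.5745     2,659.5745       5,319.1489
  2     2,937.50     2,407.9443     4,815.8886      14,447.6657
  3     2,937.50     2,180.1216     6,540.3648      26,161.4590
  4     2,937.50     1,973.8539     7,895.4154      39,477.0771
  5     2,937.50     1,787.1017     8,935.5086      53,613.0518
  6    27,937.50    15,388.3912    92,330.3474     646,312.4318
  Σ                 26,396.9872   123,177.0993     785,330.8344
P = 26,396.9872; D_Mac = 4.66633 yrs; D_mod = 4.22484 yrs; C = 24.38748.
Duration effect: -4.22484 × (+0.0055) = -0.023237
Convexity effect: 0.5 × 24.38748 × (0.0055)² = +0.0003689
ΔP/P ≈ -0.023237 + 0.0003689 = -0.022868 = -2.2868%.

-2.287%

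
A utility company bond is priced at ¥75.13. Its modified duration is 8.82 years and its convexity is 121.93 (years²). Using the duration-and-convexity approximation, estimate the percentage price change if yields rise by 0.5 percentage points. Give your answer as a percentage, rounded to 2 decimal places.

Duration effect: -D_mod·Δy = -8.82 × (+0.005) = -0.044100
Convexity effect: ½·C·(Δy)² = 0.5 × 121.93 × (0.005)² = +0.001524125
ΔP/P ≈ -0.044100 + 0.001524125 = -0.042575875
= -4.2575875%.

-4.26%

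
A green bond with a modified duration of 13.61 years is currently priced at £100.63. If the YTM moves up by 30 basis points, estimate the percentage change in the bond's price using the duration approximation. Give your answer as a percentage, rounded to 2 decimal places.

-4.08%

Duration approximation: ΔP/P ≈ -D_mod · Δy = -13.61 × (+0.003) = -0.040830.
As a percentage: -4.0830%.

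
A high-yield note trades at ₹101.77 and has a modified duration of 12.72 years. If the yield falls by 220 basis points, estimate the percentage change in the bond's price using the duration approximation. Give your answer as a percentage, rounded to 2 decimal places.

+27.98%

Duration approximation: ΔP/P ≈ -D_mod · Δy = -12.72 × (-0.022) = +0.279840.
As a percentage: +27.9840%.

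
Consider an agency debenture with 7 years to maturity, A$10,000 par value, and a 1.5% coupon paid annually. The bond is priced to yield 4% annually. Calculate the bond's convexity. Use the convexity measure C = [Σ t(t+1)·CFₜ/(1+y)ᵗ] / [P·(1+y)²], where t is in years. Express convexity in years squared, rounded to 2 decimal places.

48.50

With y = 0.04:
  t   CF        PV=CF/(1+0.04)^t    t·PV        t(t+1)·PV
  1       150.00       144.2308       144.2308         288.4615
  2       150.00       138.6834       277.3669         832.1006
  3       150.00       133.3495       400.0484       1,600.1934
  4       150.00       128.2206       512.8825       2,564.4126
  5       150.00       123.2891       616.4453       3,698.6720
  6       150.00       118.5472       711.2831       4,978.9815
  7    10,150.00     7,713.1658    53,992.1606     431,937.2850
  Σ                  8,499.4863    56,654.4175     445,900.1067
P = 8,499.4863.
Convexity = Σ t(t+1)·PV / [P·(1+y)²] = 445,900.1067 / (8,499.4863 × 1.081600) = 48.50407.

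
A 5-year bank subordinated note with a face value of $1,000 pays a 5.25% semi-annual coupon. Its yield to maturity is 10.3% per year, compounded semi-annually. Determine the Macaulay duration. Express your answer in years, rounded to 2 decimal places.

4.39 years

Periodic yield y = 0.0515. Discount each cash flow and weight by its period:
  t   CF        PV=CF/(1+0.0515)^t    t·PV
  1        26.25        24.9643        24.9643
  2        26.25        23.7416        47.4833
  3        26.25        22.5788        67.7365
  4        26.25        21.4730        85.8919
  5        26.25        20.4213       102.1064
  6        26.25        19.4211       116.5266
  7        26.25        18.4699       129.2892
  8        26.25        17.5653       140.5222
  9        26.25        16.7050       150.3448
  10    1,026.25       621.0984     6,210.9838
  Σ                    806.4387     7,075.8491
Price P = Σ PV = 806.4387.
Macaulay duration = Σ(t·PV) / P = 7,075.8491 / 806.4387 = 8.77419 half-year periods.
In years: 8.77419 / 2 = 4.38710 years.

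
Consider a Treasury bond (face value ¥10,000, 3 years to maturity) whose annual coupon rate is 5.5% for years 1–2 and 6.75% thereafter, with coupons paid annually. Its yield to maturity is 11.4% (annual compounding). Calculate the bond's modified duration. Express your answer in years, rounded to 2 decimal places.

2.54 years

Periodic yield y = 0.114. First find Macaulay duration:
  t   CF        PV=CF/(1+0.114)^t    t·PV
  1       550.00       493.7163       493.7163
  2       550.00       443.1924       886.3848
  3    10,675.00     7,721.6891    23,165.0673
  Σ                  8,658.5978    24,545.1684
P = 8,658.5978; Macaulay duration = 24,545.1684 / 8,658.5978 = 2.83477 years.
Modified duration = D_Mac / (1 + y) = 2.83477 / 1.114 = 2.54468 years.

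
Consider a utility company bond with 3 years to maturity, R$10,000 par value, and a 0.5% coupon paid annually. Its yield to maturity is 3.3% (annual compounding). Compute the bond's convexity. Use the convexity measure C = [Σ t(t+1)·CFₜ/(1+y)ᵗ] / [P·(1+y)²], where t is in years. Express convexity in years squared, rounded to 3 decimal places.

11.168

With y = 0.033:
  t   CF        PV=CF/(1+0.033)^t    t·PV        t(t+1)·PV
  1        50.00        48.4027        48.4027          96.8054
  2        50.00        46.8564        93.7129         281.1387
  3    10,050.00     9,117.2759    27,351.8277     109,407.3108
  Σ                  9,212.5351    27,493.9433     109,785.2549
P = 9,212.5351.
Convexity = Σ t(t+1)·PV / [P·(1+y)²] = 109,785.2549 / (9,212.5351 × 1.067089) = 11.16771.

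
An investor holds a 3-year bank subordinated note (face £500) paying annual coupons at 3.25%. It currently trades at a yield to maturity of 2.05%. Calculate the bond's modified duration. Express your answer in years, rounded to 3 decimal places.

Periodic yield y = 0.0205. First find Macaulay duration:
  t   CF        PV=CF/(1+0.0205)^t    t·PV
  1        16.25        15.9236        15.9236
  2        16.25        15.6037        31.2074
  3       516.25       485.7592     1,457.2776
  Σ                    517.2865     1,504.4086
P = 517.2865; Macaulay duration = 1,504.4086 / 517.2865 = 2.90827 years.
Modified duration = D_Mac / (1 + y) = 2.90827 / 1.0205 = 2.84985 years.

2.850 years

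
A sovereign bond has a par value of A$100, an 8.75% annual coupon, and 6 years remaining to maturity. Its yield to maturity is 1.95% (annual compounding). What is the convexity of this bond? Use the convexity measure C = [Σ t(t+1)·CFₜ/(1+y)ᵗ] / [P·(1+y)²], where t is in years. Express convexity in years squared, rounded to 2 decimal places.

32.28

With y = 0.0195:
  t   CF        PV=CF/(1+0.0195)^t    t·PV        t(t+1)·PV
  1         8.75         8.5826         8.5826          17.1653
  2         8.75         8.4185        16.8370          50.5109
  3         8.75         8.2575        24.7724          99.0895
  4         8.75         8.0995        32.3981         161.9903
  5         8.75         7.9446        39.7230         238.3379
  6       108.75        96.8514       581.1084       4,067.7586
  Σ                    138.1541       703.4214       4,634.8525
P = 138.1541.
Convexity = Σ t(t+1)·PV / [P·(1+y)²] = 4,634.8525 / (138.1541 × 1.039380) = 32.27734.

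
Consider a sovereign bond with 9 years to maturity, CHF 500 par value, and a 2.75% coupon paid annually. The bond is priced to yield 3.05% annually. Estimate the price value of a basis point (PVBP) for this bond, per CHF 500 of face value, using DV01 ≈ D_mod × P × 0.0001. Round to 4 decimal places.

CHF 0.3830

Periodic yield y = 0.0305.
  t   CF        PV=CF/(1+0.0305)^t    t·PV
  1        13.75        13.3430        13.3430
  2        13.75        12.9481        25.8962
  3        13.75        12.5649        37.6947
  4        13.75        12.1930        48.7720
  5        13.75        11.8321        59.1606
  6        13.75        11.4819        68.8916
  7        13.75        11.1421        77.9946
  8        13.75        10.8123        86.4985
  9       513.75       392.0305     3,528.2746
  Σ                    488.3480     3,946.5259
P = 488.3480; D_Mac = 8.08138 yrs; D_mod = 7.84219 yrs.
DV01 ≈ 7.84219 × 488.3480 × 0.0001 = 0.382972.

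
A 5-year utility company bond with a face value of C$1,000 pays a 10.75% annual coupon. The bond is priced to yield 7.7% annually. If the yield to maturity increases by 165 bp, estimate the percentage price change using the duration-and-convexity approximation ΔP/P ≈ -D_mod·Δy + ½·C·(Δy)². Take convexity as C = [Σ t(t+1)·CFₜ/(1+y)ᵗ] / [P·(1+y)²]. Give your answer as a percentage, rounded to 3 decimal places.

With y = 0.077:
  t   CF        PV=CF/(1+0.077)^t    t·PV        t(t+1)·PV
  1       107.50        99.8143        99.8143         199.6286
  2       107.50        92.6781       185.3562         556.0685
  3       107.50        86.0521       258.1562       1,032.6249
  4       107.50        79.8998       319.5992       1,597.9958
  5     1,107.50       764.3024     3,821.5120      22,929.0717
  Σ                  1,122.7466     4,684.4378      26,315.3896
P = 1,122.7466; D_Mac = 4.17230 yrs; D_mod = 3.87400 yrs; C = 20.20676.
Duration effect: -3.87400 × (+0.0165) = -0.063921
Convexity effect: 0.5 × 20.20676 × (0.0165)² = +0.0027506
ΔP/P ≈ -0.063921 + 0.0027506 = -0.061170 = -6.1170%.

-6.117%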